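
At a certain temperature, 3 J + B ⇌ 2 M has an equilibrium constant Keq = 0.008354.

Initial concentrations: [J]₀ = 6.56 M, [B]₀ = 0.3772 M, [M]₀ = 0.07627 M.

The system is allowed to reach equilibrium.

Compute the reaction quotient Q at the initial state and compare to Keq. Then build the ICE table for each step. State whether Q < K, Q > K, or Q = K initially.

Q₀ = 5.4629e-05 vs Keq = 0.008354 ⇒ Q<K, forward
Step 1:
                   J          B          M
  I             6.56     0.3772    0.07627
  C          -0.6623    -0.2208     0.4415
  E            5.898     0.1564     0.5178
  solve Keq expr → x = 0.2208; check Q = 0.008354

Q₀ = 5.4629e-05; Q < K (proceeds forward)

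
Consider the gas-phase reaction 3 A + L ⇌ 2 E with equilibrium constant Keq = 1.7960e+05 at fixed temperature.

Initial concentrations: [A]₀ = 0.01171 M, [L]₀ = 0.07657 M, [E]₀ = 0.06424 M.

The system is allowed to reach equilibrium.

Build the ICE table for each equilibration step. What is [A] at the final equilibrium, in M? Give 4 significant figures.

Q₀ = 3.3565e+04 vs Keq = 1.7960e+05 ⇒ Q<K, forward
Step 1:
                   A          L          E
  Initial    0.01171    0.07657    0.06424
  Change   -0.004749  -0.001583   0.003166
  Equil     0.006961    0.07499    0.06741
  solve Keq expr → x = 0.001583; check Q = 1.7960e+05

[A]_eq = 0.006961 M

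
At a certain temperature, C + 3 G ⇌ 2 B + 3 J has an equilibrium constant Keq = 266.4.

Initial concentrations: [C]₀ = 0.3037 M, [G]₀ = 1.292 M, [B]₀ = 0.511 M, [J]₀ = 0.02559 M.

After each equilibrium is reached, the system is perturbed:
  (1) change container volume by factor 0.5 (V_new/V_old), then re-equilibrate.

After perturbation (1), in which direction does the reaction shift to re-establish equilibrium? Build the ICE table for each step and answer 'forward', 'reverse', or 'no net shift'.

Q₀ = 6.6807e-06 vs Keq = 266.4 ⇒ Q<K, forward
Step 1:
                    C           G           B           J
  init         0.3037       1.292       0.511     0.02559
  Δ           -0.2767       -0.83      0.5534        0.83
  eq          0.02702       0.462       1.064      0.8556
  solve Keq expr → x = 0.2767; check Q = 266.4
Then change container volume by factor 0.5 (V_new/V_old).
Step 2:
                    C           G           B           J
  init        0.05404      0.9239       2.129       1.711
  Δ           0.02149     0.06447    -0.04298    -0.06447
  eq          0.07553      0.9884       2.086       1.647
  solve Keq expr → x = -0.02149; check Q = 266.4

Direction: reverse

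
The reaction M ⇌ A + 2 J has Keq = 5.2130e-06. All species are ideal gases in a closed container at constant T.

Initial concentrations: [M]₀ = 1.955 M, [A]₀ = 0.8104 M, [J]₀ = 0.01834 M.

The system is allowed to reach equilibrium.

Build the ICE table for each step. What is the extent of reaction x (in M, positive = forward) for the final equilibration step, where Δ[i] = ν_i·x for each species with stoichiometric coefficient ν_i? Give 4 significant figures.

x = -0.007385 M

Q₀ = 1.3943e-04 vs Keq = 5.2130e-06 ⇒ Q>K, reverse
Step 1:
                  M         A         J
  Initial     1.955    0.8104   0.01834
  Change   0.007385 -0.007385  -0.01477
  Equil       1.962     0.803  0.003569
  solve Keq expr → x = -0.007385; check Q = 5.2130e-06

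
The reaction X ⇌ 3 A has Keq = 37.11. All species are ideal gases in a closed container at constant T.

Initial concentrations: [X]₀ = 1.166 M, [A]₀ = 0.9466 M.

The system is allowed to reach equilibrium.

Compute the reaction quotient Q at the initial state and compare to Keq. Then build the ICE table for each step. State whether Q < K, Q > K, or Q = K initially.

Q₀ = 0.7274; Q < K (proceeds forward)

Q₀ = 0.7274 vs Keq = 37.11 ⇒ Q<K, forward
Step 1:
                  X         A
  init        1.166    0.9466
  Δ         -0.6027     1.808
  eq         0.5633     2.755
  solve Keq expr → x = 0.6027; check Q = 37.11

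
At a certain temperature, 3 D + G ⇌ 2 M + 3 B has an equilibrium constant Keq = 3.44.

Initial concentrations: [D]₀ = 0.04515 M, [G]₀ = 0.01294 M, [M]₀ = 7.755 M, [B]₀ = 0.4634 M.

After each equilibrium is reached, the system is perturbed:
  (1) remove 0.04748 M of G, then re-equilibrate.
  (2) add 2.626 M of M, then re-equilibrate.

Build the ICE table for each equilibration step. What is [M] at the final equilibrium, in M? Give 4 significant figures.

[M]_eq = 10.12 M

Q₀ = 5.0249e+06 vs Keq = 3.44 ⇒ Q>K, reverse
Step 1:
                   D          G          M          B
  I          0.04515    0.01294      7.755     0.4634
  C           0.3773     0.1258    -0.2515    -0.3773
  E           0.4224     0.1387      7.503    0.08612
  solve Keq expr → x = -0.1258; check Q = 3.44
Then remove 0.04748 M of G.
Step 2:
                   D          G          M          B
  I           0.4224    0.09122      7.503    0.08612
  C         0.008813   0.002938  -0.005875  -0.008813
  E           0.4312    0.09416      7.498    0.07731
  solve Keq expr → x = -0.002938; check Q = 3.44
Then add 2.626 M of M.
Step 3:
                   D          G          M          B
  I           0.4312    0.09416      10.12    0.07731
  C          0.01145   0.003816  -0.007631   -0.01145
  E           0.4427    0.09797      10.12    0.06586
  solve Keq expr → x = -0.003816; check Q = 3.44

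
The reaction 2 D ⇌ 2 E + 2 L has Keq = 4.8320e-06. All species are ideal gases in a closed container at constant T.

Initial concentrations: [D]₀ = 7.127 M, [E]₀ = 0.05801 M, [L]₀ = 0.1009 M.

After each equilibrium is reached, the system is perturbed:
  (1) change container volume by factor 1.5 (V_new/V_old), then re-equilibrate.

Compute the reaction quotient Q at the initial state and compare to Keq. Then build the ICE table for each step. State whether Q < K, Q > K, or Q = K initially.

Q₀ = 6.7449e-07; Q < K (proceeds forward)

Q₀ = 6.7449e-07 vs Keq = 4.8320e-06 ⇒ Q<K, forward
Step 1:
                  D         E         L
  I           7.127   0.05801    0.1009
  C        -0.04713   0.04713   0.04713
  E            7.08    0.1051     0.148
  solve Keq expr → x = 0.02356; check Q = 4.8320e-06
Then change container volume by factor 1.5 (V_new/V_old).
Step 2:
                  D         E         L
  I            4.72   0.07009   0.09868
  C        -0.01827   0.01827   0.01827
  E           4.702   0.08837     0.117
  solve Keq expr → x = 0.009137; check Q = 4.8320e-06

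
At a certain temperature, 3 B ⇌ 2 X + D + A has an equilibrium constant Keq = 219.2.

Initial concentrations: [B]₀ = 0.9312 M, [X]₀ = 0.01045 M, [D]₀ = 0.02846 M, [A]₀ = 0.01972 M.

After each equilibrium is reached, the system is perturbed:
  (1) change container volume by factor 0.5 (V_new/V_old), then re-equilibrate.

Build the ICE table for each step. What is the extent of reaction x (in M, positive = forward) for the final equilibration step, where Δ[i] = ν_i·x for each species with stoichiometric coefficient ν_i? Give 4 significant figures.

x = -0.008585 M

Q₀ = 7.5901e-08 vs Keq = 219.2 ⇒ Q<K, forward
Step 1:
                  B         X         D         A
  Initial    0.9312   0.01045   0.02846   0.01972
  Change    -0.8767    0.5845    0.2922    0.2922
  Equil     0.05446    0.5949    0.3207     0.312
  solve Keq expr → x = 0.2922; check Q = 219.2
Then change container volume by factor 0.5 (V_new/V_old).
Step 2:
                  B         X         D         A
  Initial    0.1089      1.19    0.6414    0.6239
  Change    0.02576  -0.01717 -0.008585 -0.008585
  Equil      0.1347     1.173    0.6328    0.6153
  solve Keq expr → x = -0.008585; check Q = 219.2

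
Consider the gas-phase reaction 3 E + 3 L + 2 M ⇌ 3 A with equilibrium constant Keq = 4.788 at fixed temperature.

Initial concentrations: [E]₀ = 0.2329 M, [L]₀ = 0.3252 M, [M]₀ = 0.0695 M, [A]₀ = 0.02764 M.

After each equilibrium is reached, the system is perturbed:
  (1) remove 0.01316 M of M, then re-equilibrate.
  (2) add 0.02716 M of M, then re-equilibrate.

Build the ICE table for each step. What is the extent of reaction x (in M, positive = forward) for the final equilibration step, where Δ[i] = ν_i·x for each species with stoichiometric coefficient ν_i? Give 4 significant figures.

x = 0.001462 M

Q₀ = 10.06 vs Keq = 4.788 ⇒ Q>K, reverse
Step 1:
                    E           L           M           A
  I            0.2329      0.3252      0.0695     0.02764
  C          0.004655    0.004655    0.003103   -0.004655
  E            0.2376      0.3299      0.0726     0.02298
  solve Keq expr → x = -0.001552; check Q = 4.788
Then remove 0.01316 M of M.
Step 2:
                    E           L           M           A
  I            0.2376      0.3299     0.05944     0.02298
  C           0.00221     0.00221    0.001473    -0.00221
  E            0.2398      0.3321     0.06092     0.02078
  solve Keq expr → x = -7.3652e-04; check Q = 4.788
Then add 0.02716 M of M.
Step 3:
                    E           L           M           A
  I            0.2398      0.3321     0.08808     0.02078
  C         -0.004386   -0.004386   -0.002924    0.004386
  E            0.2354      0.3277     0.08515     0.02516
  solve Keq expr → x = 0.001462; check Q = 4.788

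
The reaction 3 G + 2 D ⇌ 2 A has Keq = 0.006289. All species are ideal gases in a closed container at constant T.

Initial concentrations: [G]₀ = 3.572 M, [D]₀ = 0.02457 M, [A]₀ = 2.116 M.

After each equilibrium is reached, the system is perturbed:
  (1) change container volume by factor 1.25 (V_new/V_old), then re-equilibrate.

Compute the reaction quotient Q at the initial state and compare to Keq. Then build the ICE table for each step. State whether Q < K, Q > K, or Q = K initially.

Q₀ = 162.7 vs Keq = 0.006289 ⇒ Q>K, reverse
Step 1:
                  G         D         A
  init        3.572   0.02457     2.116
  Δ            1.62      1.08     -1.08
  eq          5.192     1.104     1.036
  solve Keq expr → x = -0.5399; check Q = 0.006289
Then change container volume by factor 1.25 (V_new/V_old).
Step 2:
                  G         D         A
  init        4.153    0.8836    0.8289
  Δ          0.1735    0.1157   -0.1157
  eq          4.327    0.9992    0.7132
  solve Keq expr → x = -0.05784; check Q = 0.006289

Q₀ = 162.7; Q > K (proceeds reverse)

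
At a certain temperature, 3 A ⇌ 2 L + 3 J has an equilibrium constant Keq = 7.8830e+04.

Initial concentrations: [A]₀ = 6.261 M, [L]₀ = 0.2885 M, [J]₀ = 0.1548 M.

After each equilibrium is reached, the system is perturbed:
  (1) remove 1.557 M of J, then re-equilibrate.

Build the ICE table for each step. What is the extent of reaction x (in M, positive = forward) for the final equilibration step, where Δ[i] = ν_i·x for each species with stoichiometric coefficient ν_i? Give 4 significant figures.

Q₀ = 1.2580e-06 vs Keq = 7.8830e+04 ⇒ Q<K, forward
Step 1:
                  A         L         J
  init        6.261    0.2885    0.1548
  Δ          -5.893     3.929     5.893
  eq         0.3682     4.217     6.048
  solve Keq expr → x = 1.964; check Q = 7.8830e+04
Then remove 1.557 M of J.
Step 2:
                  A         L         J
  init       0.3682     4.217     4.491
  Δ        -0.08694   0.05796   0.08694
  eq         0.2812     4.275     4.578
  solve Keq expr → x = 0.02898; check Q = 7.8830e+04

x = 0.02898 M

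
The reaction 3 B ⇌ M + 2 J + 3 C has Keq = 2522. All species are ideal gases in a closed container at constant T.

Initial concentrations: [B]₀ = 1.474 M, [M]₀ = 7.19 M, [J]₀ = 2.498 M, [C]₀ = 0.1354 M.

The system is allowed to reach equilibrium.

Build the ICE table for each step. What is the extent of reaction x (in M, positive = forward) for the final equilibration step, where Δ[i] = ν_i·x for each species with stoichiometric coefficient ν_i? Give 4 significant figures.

x = 0.363 M

Q₀ = 0.03478 vs Keq = 2522 ⇒ Q<K, forward
Step 1:
                  B         M         J         C
  I           1.474      7.19     2.498    0.1354
  C          -1.089     0.363    0.7259     1.089
  E          0.3851     7.553     3.224     1.224
  solve Keq expr → x = 0.363; check Q = 2522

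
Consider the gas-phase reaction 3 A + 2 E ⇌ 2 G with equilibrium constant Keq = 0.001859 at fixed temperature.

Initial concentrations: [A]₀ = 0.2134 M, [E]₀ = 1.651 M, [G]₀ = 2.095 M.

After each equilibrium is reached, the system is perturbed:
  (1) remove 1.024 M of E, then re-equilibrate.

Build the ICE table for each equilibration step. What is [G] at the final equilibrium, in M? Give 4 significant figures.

[G]_eq = 0.4371 M

Q₀ = 165.7 vs Keq = 0.001859 ⇒ Q>K, reverse
Step 1:
                  A         E         G
  init       0.2134     1.651     2.095
  Δ           2.313     1.542    -1.542
  eq          2.527     3.193    0.5529
  solve Keq expr → x = -0.7711; check Q = 0.001859
Then remove 1.024 M of E.
Step 2:
                  A         E         G
  init        2.527     2.169    0.5529
  Δ          0.1737    0.1158   -0.1158
  eq            2.7     2.285    0.4371
  solve Keq expr → x = -0.05789; check Q = 0.001859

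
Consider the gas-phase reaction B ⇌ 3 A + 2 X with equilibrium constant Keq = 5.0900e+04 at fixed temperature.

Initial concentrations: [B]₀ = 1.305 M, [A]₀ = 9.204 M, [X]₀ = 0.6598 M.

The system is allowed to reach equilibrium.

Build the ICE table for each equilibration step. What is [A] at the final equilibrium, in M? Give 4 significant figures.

Q₀ = 260.1 vs Keq = 5.0900e+04 ⇒ Q<K, forward
Step 1:
                  B         A         X
  init        1.305     9.204    0.6598
  Δ          -1.033     3.099     2.066
  eq         0.2719      12.3     2.726
  solve Keq expr → x = 1.033; check Q = 5.0900e+04

[A]_eq = 12.3 M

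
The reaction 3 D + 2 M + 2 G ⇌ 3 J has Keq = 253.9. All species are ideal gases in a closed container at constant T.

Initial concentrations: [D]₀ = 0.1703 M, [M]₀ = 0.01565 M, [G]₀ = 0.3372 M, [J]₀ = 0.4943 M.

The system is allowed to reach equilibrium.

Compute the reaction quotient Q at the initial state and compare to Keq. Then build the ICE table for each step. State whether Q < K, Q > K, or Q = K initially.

Q₀ = 8.7806e+05; Q > K (proceeds reverse)

Q₀ = 8.7806e+05 vs Keq = 253.9 ⇒ Q>K, reverse
Step 1:
                  D         M         G         J
  init       0.1703   0.01565    0.3372    0.4943
  Δ          0.1703    0.1135    0.1135   -0.1703
  eq         0.3406    0.1292    0.4507     0.324
  solve Keq expr → x = -0.05677; check Q = 253.9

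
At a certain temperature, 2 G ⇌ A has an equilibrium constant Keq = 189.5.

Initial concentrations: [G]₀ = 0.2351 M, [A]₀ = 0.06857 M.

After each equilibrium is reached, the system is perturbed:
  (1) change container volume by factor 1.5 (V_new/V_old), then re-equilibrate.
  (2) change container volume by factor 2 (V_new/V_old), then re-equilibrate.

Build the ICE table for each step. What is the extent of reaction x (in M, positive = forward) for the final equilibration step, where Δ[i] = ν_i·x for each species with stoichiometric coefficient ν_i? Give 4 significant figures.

x = -0.002335 M

Q₀ = 1.241 vs Keq = 189.5 ⇒ Q<K, forward
Step 1:
                    G           A
  init         0.2351     0.06857
  Δ           -0.2051      0.1025
  eq          0.03005      0.1711
  solve Keq expr → x = 0.1025; check Q = 189.5
Then change container volume by factor 1.5 (V_new/V_old).
Step 2:
                    G           A
  init        0.02003      0.1141
  Δ          0.004271   -0.002136
  eq           0.0243      0.1119
  solve Keq expr → x = -0.002136; check Q = 189.5
Then change container volume by factor 2 (V_new/V_old).
Step 3:
                    G           A
  init        0.01215     0.05596
  Δ          0.004671   -0.002335
  eq          0.01682     0.05363
  solve Keq expr → x = -0.002335; check Q = 189.5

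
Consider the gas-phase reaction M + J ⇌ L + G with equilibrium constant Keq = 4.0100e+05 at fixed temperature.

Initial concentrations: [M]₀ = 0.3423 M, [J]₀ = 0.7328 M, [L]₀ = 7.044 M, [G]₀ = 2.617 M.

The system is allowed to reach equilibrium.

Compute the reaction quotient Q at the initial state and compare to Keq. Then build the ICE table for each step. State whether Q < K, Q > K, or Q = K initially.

Q₀ = 73.49 vs Keq = 4.0100e+05 ⇒ Q<K, forward
Step 1:
                  M         J         L         G
  init       0.3423    0.7328     7.044     2.617
  Δ         -0.3422   -0.3422    0.3422    0.3422
  eq      1.3953e-04    0.3906     7.386     2.959
  solve Keq expr → x = 0.3422; check Q = 4.0100e+05

Q₀ = 73.49; Q < K (proceeds forward)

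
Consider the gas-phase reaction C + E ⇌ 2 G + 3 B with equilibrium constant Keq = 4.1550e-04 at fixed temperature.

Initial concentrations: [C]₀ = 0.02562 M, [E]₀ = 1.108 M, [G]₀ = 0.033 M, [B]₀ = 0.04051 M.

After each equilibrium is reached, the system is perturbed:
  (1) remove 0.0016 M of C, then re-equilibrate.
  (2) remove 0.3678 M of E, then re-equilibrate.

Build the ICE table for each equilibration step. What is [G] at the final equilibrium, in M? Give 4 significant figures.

Q₀ = 2.5503e-06 vs Keq = 4.1550e-04 ⇒ Q<K, forward
Step 1:
                   C          E          G          B
  Initial    0.02562      1.108      0.033    0.04051
  Change    -0.01746   -0.01746    0.03492    0.05238
  Equil      0.00816      1.091    0.06792    0.09289
  solve Keq expr → x = 0.01746; check Q = 4.1550e-04
Then remove 0.0016 M of C.
Step 2:
                   C          E          G          B
  Initial    0.00656      1.091    0.06792    0.09289
  Change  7.2004e-04 7.2004e-04   -0.00144   -0.00216
  Equil      0.00728      1.091    0.06648    0.09073
  solve Keq expr → x = -7.2004e-04; check Q = 4.1550e-04
Then remove 0.3678 M of E.
Step 3:
                   C          E          G          B
  Initial    0.00728     0.7235    0.06648    0.09073
  Change    0.001418   0.001418  -0.002835  -0.004253
  Equil     0.008698     0.7249    0.06364    0.08648
  solve Keq expr → x = -0.001418; check Q = 4.1550e-04

[G]_eq = 0.06364 M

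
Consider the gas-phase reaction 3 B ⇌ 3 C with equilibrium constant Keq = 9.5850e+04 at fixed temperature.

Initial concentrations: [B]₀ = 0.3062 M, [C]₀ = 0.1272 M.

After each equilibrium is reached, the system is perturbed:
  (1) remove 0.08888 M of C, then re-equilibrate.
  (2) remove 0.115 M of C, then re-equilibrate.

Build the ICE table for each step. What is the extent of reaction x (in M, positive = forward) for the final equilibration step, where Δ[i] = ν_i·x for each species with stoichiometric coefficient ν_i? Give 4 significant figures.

x = 8.1971e-04 M

Q₀ = 0.07169 vs Keq = 9.5850e+04 ⇒ Q<K, forward
Step 1:
                  B         C
  Initial    0.3062    0.1272
  Change    -0.2969    0.2969
  Equil    0.009268    0.4241
  solve Keq expr → x = 0.09898; check Q = 9.5850e+04
Then remove 0.08888 M of C.
Step 2:
                  B         C
  Initial  0.009268    0.3353
  Change  -0.001901  0.001901
  Equil    0.007367    0.3372
  solve Keq expr → x = 6.3353e-04; check Q = 9.5850e+04
Then remove 0.115 M of C.
Step 3:
                  B         C
  Initial  0.007367    0.2222
  Change  -0.002459  0.002459
  Equil    0.004908    0.2246
  solve Keq expr → x = 8.1971e-04; check Q = 9.5850e+04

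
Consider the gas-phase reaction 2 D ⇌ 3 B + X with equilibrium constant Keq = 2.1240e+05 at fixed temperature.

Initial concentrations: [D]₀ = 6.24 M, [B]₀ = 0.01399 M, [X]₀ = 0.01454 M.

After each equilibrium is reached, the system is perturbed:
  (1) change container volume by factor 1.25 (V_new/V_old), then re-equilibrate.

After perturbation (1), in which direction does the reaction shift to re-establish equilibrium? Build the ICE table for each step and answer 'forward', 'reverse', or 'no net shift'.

Direction: forward

Q₀ = 1.0225e-09 vs Keq = 2.1240e+05 ⇒ Q<K, forward
Step 1:
                  D         B         X
  I            6.24   0.01399   0.01454
  C          -6.133       9.2     3.067
  E          0.1065     9.214     3.081
  solve Keq expr → x = 3.067; check Q = 2.1240e+05
Then change container volume by factor 1.25 (V_new/V_old).
Step 2:
                  D         B         X
  I         0.08522     7.371     2.465
  C        -0.01658   0.02488  0.008292
  E         0.06864     7.396     2.473
  solve Keq expr → x = 0.008292; check Q = 2.1240e+05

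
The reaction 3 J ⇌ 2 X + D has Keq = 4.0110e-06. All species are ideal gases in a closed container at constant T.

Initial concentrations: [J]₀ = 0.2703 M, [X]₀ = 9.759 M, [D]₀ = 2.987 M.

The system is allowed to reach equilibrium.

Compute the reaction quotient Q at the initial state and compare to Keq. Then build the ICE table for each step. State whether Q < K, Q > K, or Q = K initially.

Q₀ = 1.4405e+04; Q > K (proceeds reverse)

Q₀ = 1.4405e+04 vs Keq = 4.0110e-06 ⇒ Q>K, reverse
Step 1:
                    J           X           D
  Initial      0.2703       9.759       2.987
  Change         8.96      -5.974      -2.987
  Equil         9.231       3.785  2.2015e-04
  solve Keq expr → x = -2.987; check Q = 4.0110e-06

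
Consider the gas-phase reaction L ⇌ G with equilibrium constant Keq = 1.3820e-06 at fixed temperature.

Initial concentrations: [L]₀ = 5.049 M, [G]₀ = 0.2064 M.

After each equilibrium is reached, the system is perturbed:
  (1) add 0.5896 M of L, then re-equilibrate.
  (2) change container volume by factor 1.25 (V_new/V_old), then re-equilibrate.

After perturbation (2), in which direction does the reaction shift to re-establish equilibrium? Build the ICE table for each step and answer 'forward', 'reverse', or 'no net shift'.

Direction: no net shift

Q₀ = 0.04088 vs Keq = 1.3820e-06 ⇒ Q>K, reverse
Step 1:
                  L         G
  I           5.049    0.2064
  C          0.2064   -0.2064
  E           5.255 7.2630e-06
  solve Keq expr → x = -0.2064; check Q = 1.3820e-06
Then add 0.5896 M of L.
Step 2:
                  L         G
  I           5.845 7.2630e-06
  C       -8.1483e-07 8.1483e-07
  E           5.845 8.0778e-06
  solve Keq expr → x = 8.1483e-07; check Q = 1.3820e-06
Then change container volume by factor 1.25 (V_new/V_old).
Step 3:
                  L         G
  I           4.676 6.4622e-06
  C               0         0
  E           4.676 6.4622e-06
  solve Keq expr → x = 0; check Q = 1.3820e-06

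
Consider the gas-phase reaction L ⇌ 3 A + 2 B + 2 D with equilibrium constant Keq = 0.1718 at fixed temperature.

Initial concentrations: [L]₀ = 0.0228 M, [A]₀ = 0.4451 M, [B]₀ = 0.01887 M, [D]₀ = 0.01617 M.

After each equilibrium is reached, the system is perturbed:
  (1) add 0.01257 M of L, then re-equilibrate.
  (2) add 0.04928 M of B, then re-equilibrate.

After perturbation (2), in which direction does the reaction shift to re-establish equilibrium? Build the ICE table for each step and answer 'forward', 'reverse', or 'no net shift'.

Direction: reverse

Q₀ = 3.6008e-07 vs Keq = 0.1718 ⇒ Q<K, forward
Step 1:
                    L           A           B           D
  init         0.0228      0.4451     0.01887     0.01617
  Δ          -0.02279     0.06836     0.04558     0.04558
  eq       1.2476e-05      0.5135     0.06445     0.06175
  solve Keq expr → x = 0.02279; check Q = 0.1718
Then add 0.01257 M of L.
Step 2:
                    L           A           B           D
  init        0.01258      0.5135     0.06445     0.06175
  Δ          -0.01252     0.03757     0.02505     0.02505
  eq       5.8756e-05       0.551     0.08949     0.08679
  solve Keq expr → x = 0.01252; check Q = 0.1718
Then add 0.04928 M of B.
Step 3:
                    L           A           B           D
  init     5.8756e-05       0.551      0.1388     0.08679
  Δ        8.1478e-05 -2.4443e-04 -1.6296e-04 -1.6296e-04
  eq       1.4023e-04      0.5508      0.1386     0.08663
  solve Keq expr → x = -8.1478e-05; check Q = 0.1718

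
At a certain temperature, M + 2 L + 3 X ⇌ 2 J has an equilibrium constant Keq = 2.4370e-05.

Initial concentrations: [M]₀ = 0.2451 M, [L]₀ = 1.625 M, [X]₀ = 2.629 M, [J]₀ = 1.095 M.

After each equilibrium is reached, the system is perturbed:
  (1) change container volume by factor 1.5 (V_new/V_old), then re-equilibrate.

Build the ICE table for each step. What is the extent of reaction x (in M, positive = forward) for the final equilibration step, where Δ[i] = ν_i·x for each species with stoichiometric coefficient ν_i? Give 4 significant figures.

x = -0.01651 M

Q₀ = 0.102 vs Keq = 2.4370e-05 ⇒ Q>K, reverse
Step 1:
                    M           L           X           J
  init         0.2451       1.625       2.629       1.095
  Δ            0.5005       1.001       1.502      -1.001
  eq           0.7456       2.626       4.131     0.09397
  solve Keq expr → x = -0.5005; check Q = 2.4370e-05
Then change container volume by factor 1.5 (V_new/V_old).
Step 2:
                    M           L           X           J
  init         0.4971       1.751       2.754     0.06265
  Δ           0.01651     0.03303     0.04954    -0.03303
  eq           0.5136       1.784       2.803     0.02962
  solve Keq expr → x = -0.01651; check Q = 2.4370e-05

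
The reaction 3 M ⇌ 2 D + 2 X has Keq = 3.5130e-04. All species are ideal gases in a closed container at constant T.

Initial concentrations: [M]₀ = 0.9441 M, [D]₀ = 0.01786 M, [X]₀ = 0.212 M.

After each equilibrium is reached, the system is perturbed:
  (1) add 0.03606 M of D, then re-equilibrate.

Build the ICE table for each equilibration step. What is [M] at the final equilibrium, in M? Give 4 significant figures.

[M]_eq = 0.9175 M

Q₀ = 1.7037e-05 vs Keq = 3.5130e-04 ⇒ Q<K, forward
Step 1:
                   M          D          X
  init        0.9441    0.01786      0.212
  Δ         -0.06426    0.04284    0.04284
  eq          0.8798     0.0607     0.2548
  solve Keq expr → x = 0.02142; check Q = 3.5130e-04
Then add 0.03606 M of D.
Step 2:
                   M          D          X
  init        0.8798    0.09676     0.2548
  Δ          0.03761   -0.02507   -0.02507
  eq          0.9175    0.07169     0.2298
  solve Keq expr → x = -0.01254; check Q = 3.5130e-04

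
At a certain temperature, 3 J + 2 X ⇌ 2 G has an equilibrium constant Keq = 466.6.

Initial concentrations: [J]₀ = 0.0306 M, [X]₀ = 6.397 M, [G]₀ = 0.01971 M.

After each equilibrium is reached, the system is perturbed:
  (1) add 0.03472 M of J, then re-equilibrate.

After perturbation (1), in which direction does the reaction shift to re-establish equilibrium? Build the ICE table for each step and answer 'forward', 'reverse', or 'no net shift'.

Q₀ = 0.3313 vs Keq = 466.6 ⇒ Q<K, forward
Step 1:
                    J           X           G
  I            0.0306       6.397     0.01971
  C          -0.02641    -0.01761     0.01761
  E          0.004186       6.379     0.03732
  solve Keq expr → x = 0.008805; check Q = 466.6
Then add 0.03472 M of J.
Step 2:
                    J           X           G
  I           0.03891       6.379     0.03732
  C          -0.03318    -0.02212     0.02212
  E          0.005722       6.357     0.05944
  solve Keq expr → x = 0.01106; check Q = 466.6

Direction: forward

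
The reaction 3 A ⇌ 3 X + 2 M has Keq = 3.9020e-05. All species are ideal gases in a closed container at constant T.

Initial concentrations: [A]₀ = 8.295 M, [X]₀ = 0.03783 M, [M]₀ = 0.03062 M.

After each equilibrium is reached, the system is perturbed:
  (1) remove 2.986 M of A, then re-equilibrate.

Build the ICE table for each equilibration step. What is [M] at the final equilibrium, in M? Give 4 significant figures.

Q₀ = 8.8934e-11 vs Keq = 3.9020e-05 ⇒ Q<K, forward
Step 1:
                  A         X         M
  Initial     8.295   0.03783   0.03062
  Change    -0.4888    0.4888    0.3259
  Equil       7.806    0.5266    0.3565
  solve Keq expr → x = 0.1629; check Q = 3.9020e-05
Then remove 2.986 M of A.
Step 2:
                  A         X         M
  Initial      4.82    0.5266    0.3565
  Change     0.1269   -0.1269  -0.08457
  Equil       4.947    0.3998    0.2719
  solve Keq expr → x = -0.04228; check Q = 3.9020e-05

[M]_eq = 0.2719 M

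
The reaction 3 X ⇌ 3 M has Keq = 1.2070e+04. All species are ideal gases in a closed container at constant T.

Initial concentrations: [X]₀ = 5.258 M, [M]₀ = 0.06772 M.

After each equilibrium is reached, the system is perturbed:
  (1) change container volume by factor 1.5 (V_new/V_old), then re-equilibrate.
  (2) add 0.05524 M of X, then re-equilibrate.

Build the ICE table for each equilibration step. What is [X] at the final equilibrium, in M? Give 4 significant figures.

[X]_eq = 0.1506 M

Q₀ = 2.1364e-06 vs Keq = 1.2070e+04 ⇒ Q<K, forward
Step 1:
                    X           M
  I             5.258     0.06772
  C            -5.036       5.036
  E            0.2225       5.103
  solve Keq expr → x = 1.679; check Q = 1.2070e+04
Then change container volume by factor 1.5 (V_new/V_old).
Step 2:
                    X           M
  I            0.1483       3.402
  C                 0           0
  E            0.1483       3.402
  solve Keq expr → x = 0; check Q = 1.2070e+04
Then add 0.05524 M of X.
Step 3:
                    X           M
  I            0.2036       3.402
  C          -0.05293     0.05293
  E            0.1506       3.455
  solve Keq expr → x = 0.01764; check Q = 1.2070e+04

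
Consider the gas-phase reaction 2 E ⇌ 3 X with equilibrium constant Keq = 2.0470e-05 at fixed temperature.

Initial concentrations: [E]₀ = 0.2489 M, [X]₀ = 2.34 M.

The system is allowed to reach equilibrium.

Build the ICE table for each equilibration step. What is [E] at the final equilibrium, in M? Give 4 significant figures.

[E]_eq = 1.782 M

Q₀ = 206.8 vs Keq = 2.0470e-05 ⇒ Q>K, reverse
Step 1:
                  E         X
  I          0.2489      2.34
  C           1.533      -2.3
  E           1.782   0.04021
  solve Keq expr → x = -0.7666; check Q = 2.0470e-05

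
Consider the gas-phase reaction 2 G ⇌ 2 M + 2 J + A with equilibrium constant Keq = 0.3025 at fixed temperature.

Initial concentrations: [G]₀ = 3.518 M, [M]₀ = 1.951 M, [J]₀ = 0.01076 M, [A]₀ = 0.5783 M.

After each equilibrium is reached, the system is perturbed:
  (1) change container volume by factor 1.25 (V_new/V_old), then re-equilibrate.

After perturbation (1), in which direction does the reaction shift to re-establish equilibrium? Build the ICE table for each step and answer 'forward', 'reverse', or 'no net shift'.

Direction: forward

Q₀ = 2.0592e-05 vs Keq = 0.3025 ⇒ Q<K, forward
Step 1:
                    G           M           J           A
  Initial       3.518       1.951     0.01076      0.5783
  Change      -0.6363      0.6363      0.6363      0.3181
  Equil         2.882       2.587       0.647      0.8964
  solve Keq expr → x = 0.3181; check Q = 0.3025
Then change container volume by factor 1.25 (V_new/V_old).
Step 2:
                    G           M           J           A
  Initial       2.305        2.07      0.5176      0.7171
  Change      -0.1116      0.1116      0.1116     0.05578
  Equil         2.194       2.181      0.6292      0.7729
  solve Keq expr → x = 0.05578; check Q = 0.3025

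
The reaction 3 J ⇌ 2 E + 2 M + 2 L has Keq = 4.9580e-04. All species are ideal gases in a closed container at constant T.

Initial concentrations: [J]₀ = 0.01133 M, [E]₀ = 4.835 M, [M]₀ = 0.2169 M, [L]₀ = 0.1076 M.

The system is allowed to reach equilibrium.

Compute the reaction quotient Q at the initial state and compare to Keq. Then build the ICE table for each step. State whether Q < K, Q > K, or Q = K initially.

Q₀ = 8755 vs Keq = 4.9580e-04 ⇒ Q>K, reverse
Step 1:
                    J           E           M           L
  init        0.01133       4.835      0.2169      0.1076
  Δ            0.1571     -0.1047     -0.1047     -0.1047
  eq           0.1684        4.73      0.1122    0.002899
  solve Keq expr → x = -0.05235; check Q = 4.9580e-04

Q₀ = 8755; Q > K (proceeds reverse)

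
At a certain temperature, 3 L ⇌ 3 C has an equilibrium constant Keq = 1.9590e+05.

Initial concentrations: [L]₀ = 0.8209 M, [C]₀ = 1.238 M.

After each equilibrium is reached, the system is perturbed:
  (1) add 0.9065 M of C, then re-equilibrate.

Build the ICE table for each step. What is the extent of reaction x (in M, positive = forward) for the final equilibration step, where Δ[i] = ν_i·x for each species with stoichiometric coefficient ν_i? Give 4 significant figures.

Q₀ = 3.43 vs Keq = 1.9590e+05 ⇒ Q<K, forward
Step 1:
                    L           C
  Initial      0.8209       1.238
  Change       -0.786       0.786
  Equil       0.03485       2.024
  solve Keq expr → x = 0.262; check Q = 1.9590e+05
Then add 0.9065 M of C.
Step 2:
                    L           C
  Initial     0.03485       2.931
  Change      0.01534    -0.01534
  Equil       0.05019       2.915
  solve Keq expr → x = -0.005115; check Q = 1.9590e+05

x = -0.005115 M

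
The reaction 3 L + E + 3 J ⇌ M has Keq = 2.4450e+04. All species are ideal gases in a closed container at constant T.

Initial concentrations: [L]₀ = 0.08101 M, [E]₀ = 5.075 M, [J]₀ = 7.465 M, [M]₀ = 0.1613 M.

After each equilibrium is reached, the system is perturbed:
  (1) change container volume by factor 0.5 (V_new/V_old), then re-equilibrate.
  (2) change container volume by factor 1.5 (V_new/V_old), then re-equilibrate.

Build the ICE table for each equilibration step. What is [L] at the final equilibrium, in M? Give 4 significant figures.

Q₀ = 0.1437 vs Keq = 2.4450e+04 ⇒ Q<K, forward
Step 1:
                  L         E         J         M
  Initial   0.08101     5.075     7.465    0.1613
  Change   -0.07945  -0.02648  -0.07945   0.02648
  Equil    0.001557     5.049     7.386    0.1878
  solve Keq expr → x = 0.02648; check Q = 2.4450e+04
Then change container volume by factor 0.5 (V_new/V_old).
Step 2:
                  L         E         J         M
  Initial  0.003114      10.1     14.77    0.3756
  Change  -0.002335 -7.7839e-04 -0.002335 7.7839e-04
  Equil   7.7930e-04      10.1     14.77    0.3763
  solve Keq expr → x = 7.7839e-04; check Q = 2.4450e+04
Then change container volume by factor 1.5 (V_new/V_old).
Step 3:
                  L         E         J         M
  Initial 5.1953e-04     6.731     9.846    0.2509
  Change  6.4899e-04 2.1633e-04 6.4899e-04 -2.1633e-04
  Equil    0.001169     6.731     9.846    0.2507
  solve Keq expr → x = -2.1633e-04; check Q = 2.4450e+04

[L]_eq = 0.001169 M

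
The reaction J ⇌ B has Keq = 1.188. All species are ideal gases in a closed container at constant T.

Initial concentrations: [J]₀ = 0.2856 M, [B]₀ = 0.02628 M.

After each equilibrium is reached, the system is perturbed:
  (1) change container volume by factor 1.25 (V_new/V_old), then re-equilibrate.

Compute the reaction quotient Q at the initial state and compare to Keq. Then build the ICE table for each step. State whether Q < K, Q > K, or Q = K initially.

Q₀ = 0.09202 vs Keq = 1.188 ⇒ Q<K, forward
Step 1:
                  J         B
  Initial    0.2856   0.02628
  Change    -0.1431    0.1431
  Equil      0.1425    0.1693
  solve Keq expr → x = 0.1431; check Q = 1.188
Then change container volume by factor 1.25 (V_new/V_old).
Step 2:
                  J         B
  Initial     0.114    0.1355
  Change          0         0
  Equil       0.114    0.1355
  solve Keq expr → x = 0; check Q = 1.188

Q₀ = 0.09202; Q < K (proceeds forward)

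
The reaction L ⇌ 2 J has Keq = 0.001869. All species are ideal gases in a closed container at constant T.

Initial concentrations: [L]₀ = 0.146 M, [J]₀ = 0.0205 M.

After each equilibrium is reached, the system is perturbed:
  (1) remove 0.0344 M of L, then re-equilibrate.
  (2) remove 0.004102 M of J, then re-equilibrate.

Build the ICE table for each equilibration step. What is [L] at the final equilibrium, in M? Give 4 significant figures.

[L]_eq = 0.1125 M

Q₀ = 0.002878 vs Keq = 0.001869 ⇒ Q>K, reverse
Step 1:
                  L         J
  Initial     0.146    0.0205
  Change   0.001936 -0.003872
  Equil      0.1479   0.01663
  solve Keq expr → x = -0.001936; check Q = 0.001869
Then remove 0.0344 M of L.
Step 2:
                  L         J
  Initial    0.1135   0.01663
  Change  9.9855e-04 -0.001997
  Equil      0.1145   0.01463
  solve Keq expr → x = -9.9855e-04; check Q = 0.001869
Then remove 0.004102 M of J.
Step 3:
                  L         J
  Initial    0.1145   0.01053
  Change  -0.001987  0.003975
  Equil      0.1125    0.0145
  solve Keq expr → x = 0.001987; check Q = 0.001869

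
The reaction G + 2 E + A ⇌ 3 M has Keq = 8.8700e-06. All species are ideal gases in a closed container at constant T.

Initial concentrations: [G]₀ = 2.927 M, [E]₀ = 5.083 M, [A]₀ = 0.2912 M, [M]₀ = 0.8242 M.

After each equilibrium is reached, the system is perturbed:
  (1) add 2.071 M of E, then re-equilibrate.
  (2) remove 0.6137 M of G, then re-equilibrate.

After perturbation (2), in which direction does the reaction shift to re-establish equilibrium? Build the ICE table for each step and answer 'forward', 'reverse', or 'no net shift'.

Direction: reverse

Q₀ = 0.02542 vs Keq = 8.8700e-06 ⇒ Q>K, reverse
Step 1:
                   G          E          A          M
  Initial      2.927      5.083     0.2912     0.8242
  Change      0.2487     0.4975     0.2487    -0.7462
  Equil        3.176       5.58     0.5399    0.07795
  solve Keq expr → x = -0.2487; check Q = 8.8700e-06
Then add 2.071 M of E.
Step 2:
                   G          E          A          M
  Initial      3.176      7.651     0.5399    0.07795
  Change   -0.005915   -0.01183  -0.005915    0.01774
  Equil         3.17       7.64      0.534     0.0957
  solve Keq expr → x = 0.005915; check Q = 8.8700e-06
Then remove 0.6137 M of G.
Step 3:
                   G          E          A          M
  Initial      2.556       7.64      0.534     0.0957
  Change    0.002149   0.004297   0.002149  -0.006446
  Equil        2.558      7.644     0.5362    0.08925
  solve Keq expr → x = -0.002149; check Q = 8.8700e-06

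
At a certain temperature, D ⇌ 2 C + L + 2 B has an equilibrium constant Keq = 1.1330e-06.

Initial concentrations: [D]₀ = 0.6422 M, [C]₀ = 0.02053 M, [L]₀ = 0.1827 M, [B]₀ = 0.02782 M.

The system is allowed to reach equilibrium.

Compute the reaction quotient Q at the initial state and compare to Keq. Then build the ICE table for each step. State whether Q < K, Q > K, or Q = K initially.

Q₀ = 9.2803e-08 vs Keq = 1.1330e-06 ⇒ Q<K, forward
Step 1:
                    D           C           L           B
  init         0.6422     0.02053      0.1827     0.02782
  Δ         -0.009944     0.01989    0.009944     0.01989
  eq           0.6323     0.04042      0.1926     0.04771
  solve Keq expr → x = 0.009944; check Q = 1.1330e-06

Q₀ = 9.2803e-08; Q < K (proceeds forward)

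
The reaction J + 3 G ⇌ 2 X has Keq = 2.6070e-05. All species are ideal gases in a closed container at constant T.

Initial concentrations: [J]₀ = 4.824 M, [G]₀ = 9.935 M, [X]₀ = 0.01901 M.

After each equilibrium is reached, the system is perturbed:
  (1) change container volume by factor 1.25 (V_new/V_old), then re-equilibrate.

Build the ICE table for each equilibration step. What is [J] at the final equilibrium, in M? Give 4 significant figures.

Q₀ = 7.6393e-08 vs Keq = 2.6070e-05 ⇒ Q<K, forward
Step 1:
                  J         G         X
  init        4.824     9.935   0.01901
  Δ         -0.1516   -0.4547    0.3032
  eq          4.672      9.48    0.3222
  solve Keq expr → x = 0.1516; check Q = 2.6070e-05
Then change container volume by factor 1.25 (V_new/V_old).
Step 2:
                  J         G         X
  init        3.738     7.584    0.2577
  Δ         0.02397   0.07191  -0.04794
  eq          3.762     7.656    0.2098
  solve Keq expr → x = -0.02397; check Q = 2.6070e-05

[J]_eq = 3.762 M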